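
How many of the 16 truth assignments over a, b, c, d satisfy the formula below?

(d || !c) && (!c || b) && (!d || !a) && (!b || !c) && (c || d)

There are 2^4 = 16 truth assignments over (a, b, c, d).
Split on c. With c = true, the clauses containing c are satisfied and !c drops from the rest; 0 of the 2^3 = 8 assignments to the other variables satisfy what remains.
With c = false, by the same count on the reduced clause set, 2 assignments work.
Total: 0 + 2 = 2.

2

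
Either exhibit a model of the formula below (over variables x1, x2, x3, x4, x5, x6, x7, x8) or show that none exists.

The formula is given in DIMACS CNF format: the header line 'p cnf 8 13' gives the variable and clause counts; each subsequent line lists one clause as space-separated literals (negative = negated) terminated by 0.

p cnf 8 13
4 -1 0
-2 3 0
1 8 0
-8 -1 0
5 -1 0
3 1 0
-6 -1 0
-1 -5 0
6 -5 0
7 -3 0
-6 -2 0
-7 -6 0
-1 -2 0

Branch on x4: set x4 = True.
Branch on x2: set x2 = True.
(x3) alone gives x3 = True.
(x7) alone gives x7 = True.
(¬x6) alone gives x6 = False.
(¬x5) alone gives x5 = False.
(¬x1) alone gives x1 = False.
(x8) alone gives x8 = True.
All clauses are satisfied.

x1 ↦ False,  x2 ↦ True,  x3 ↦ True,  x4 ↦ True,  x5 ↦ False,  x6 ↦ False,  x7 ↦ True,  x8 ↦ True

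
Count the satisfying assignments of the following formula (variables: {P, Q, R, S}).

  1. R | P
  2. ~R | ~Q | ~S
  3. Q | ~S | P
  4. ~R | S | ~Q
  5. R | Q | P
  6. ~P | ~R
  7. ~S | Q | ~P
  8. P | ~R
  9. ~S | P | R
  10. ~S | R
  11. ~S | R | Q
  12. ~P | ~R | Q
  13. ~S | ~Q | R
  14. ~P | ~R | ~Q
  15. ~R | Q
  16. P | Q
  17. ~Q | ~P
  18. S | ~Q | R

There are 2^4 = 16 truth assignments over (P, Q, R, S).
Check each against the 18 clauses (columns in the order P, Q, R, S):
  F F F F  ✗ fails (R | P)
  F F F T  ✗ fails (R | P)
  F F T F  ✗ fails (P | ~R)
  F F T T  ✗ fails (Q | ~S | P)
  F T F F  ✗ fails (R | P)
  F T F T  ✗ fails (R | P)
  F T T F  ✗ fails (~R | S | ~Q)
  F T T T  ✗ fails (~R | ~Q | ~S)
  T F F F  ✓ satisfies all
  T F F T  ✗ fails (~S | Q | ~P)
  T F T F  ✗ fails (~P | ~R)
  T F T T  ✗ fails (~P | ~R)
  T T F F  ✗ fails (~Q | ~P)
  T T F T  ✗ fails (~S | R)
  T T T F  ✗ fails (~R | S | ~Q)
  T T T T  ✗ fails (~R | ~Q | ~S)
1 of the 16 rows is a model.

1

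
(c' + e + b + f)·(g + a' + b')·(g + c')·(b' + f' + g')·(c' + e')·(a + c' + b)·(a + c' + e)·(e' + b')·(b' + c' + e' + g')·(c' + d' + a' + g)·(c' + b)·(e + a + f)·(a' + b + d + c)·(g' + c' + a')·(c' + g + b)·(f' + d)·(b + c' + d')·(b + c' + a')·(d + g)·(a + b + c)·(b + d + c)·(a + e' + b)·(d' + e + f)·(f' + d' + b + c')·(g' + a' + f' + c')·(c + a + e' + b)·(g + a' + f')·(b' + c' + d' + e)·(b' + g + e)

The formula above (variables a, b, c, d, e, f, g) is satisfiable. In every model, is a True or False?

True

Suppose a = 0.
Suppose g = 1.
Suppose b = 0.
Unit clause (c') forces c = 0.
That conflicts with the unit clause (c).
Backtrack on b: now try b = 1.
Unit clause (f') forces f = 0.
Unit clause (e') forces e = 0.
That conflicts with the unit clause (e).
Both values of b lead to a conflict.
Backtrack on g: now try g = 0.
Unit clause (c') forces c = 0.
Unit clause (d) forces d = 1.
Unit clause (b) forces b = 1.
Unit clause (e') forces e = 0.
That conflicts with the unit clause (e).
Both values of g lead to a conflict.
So every satisfying assignment has a = True.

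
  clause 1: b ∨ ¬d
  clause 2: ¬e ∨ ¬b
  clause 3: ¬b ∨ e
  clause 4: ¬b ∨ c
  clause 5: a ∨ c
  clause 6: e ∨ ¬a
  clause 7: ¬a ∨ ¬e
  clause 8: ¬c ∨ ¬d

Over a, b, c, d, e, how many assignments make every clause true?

There are 2^5 = 32 truth assignments over (a, b, c, d, e).
Split on a. With a = True, the clauses containing a are satisfied and ¬a drops from the rest; 0 of the 2^4 = 16 assignments to the other variables satisfy what remains.
With a = False, by the same count on the reduced clause set, 2 assignments work.
Total: 0 + 2 = 2.

2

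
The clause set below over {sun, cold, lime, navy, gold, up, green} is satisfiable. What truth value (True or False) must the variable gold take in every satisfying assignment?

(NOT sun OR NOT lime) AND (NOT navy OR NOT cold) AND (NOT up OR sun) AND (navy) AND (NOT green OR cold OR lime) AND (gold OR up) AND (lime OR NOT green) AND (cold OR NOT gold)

False

Suppose gold = true.
The clause (navy) is unit, so navy = true.
The clause (NOT cold) is unit, so cold = false.
That conflicts with the unit clause (cold).
So every satisfying assignment has gold = False.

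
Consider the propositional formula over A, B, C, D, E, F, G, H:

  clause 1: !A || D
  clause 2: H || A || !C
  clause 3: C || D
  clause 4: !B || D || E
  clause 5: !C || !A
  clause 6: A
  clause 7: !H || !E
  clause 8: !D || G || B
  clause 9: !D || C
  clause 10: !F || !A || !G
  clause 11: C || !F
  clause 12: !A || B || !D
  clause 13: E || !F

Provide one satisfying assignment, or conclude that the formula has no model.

(A) alone gives A = true.
(D) alone gives D = true.
(!C) alone gives C = false.
Now (C) is unsatisfied and unit — conflict.

UNSATISFIABLE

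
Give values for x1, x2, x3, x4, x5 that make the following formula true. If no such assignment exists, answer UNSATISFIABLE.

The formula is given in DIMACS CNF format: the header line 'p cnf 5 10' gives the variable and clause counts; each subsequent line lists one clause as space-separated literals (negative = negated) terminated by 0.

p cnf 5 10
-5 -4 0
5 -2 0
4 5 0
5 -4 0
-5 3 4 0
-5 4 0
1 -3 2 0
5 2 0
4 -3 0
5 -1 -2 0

UNSATISFIABLE

Branch on x5: set x5 = False.
The clause (¬x2) is unit, so x2 = False.
Now (x2) is unsatisfied and unit — conflict.
So x5 must be the other value — set x5 = True.
The clause (¬x4) is unit, so x4 = False.
Now (x4) is unsatisfied and unit — conflict.
Either choice for x5 ends in contradiction.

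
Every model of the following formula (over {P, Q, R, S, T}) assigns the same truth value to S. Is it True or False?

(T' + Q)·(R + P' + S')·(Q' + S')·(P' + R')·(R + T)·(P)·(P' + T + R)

False

Suppose S = 1.
The clause (Q') is unit, so Q = 0.
The clause (T') is unit, so T = 0.
The clause (R) is unit, so R = 1.
The clause (P') is unit, so P = 0.
But (P) is also a unit clause — contradiction.
So every satisfying assignment has S = False.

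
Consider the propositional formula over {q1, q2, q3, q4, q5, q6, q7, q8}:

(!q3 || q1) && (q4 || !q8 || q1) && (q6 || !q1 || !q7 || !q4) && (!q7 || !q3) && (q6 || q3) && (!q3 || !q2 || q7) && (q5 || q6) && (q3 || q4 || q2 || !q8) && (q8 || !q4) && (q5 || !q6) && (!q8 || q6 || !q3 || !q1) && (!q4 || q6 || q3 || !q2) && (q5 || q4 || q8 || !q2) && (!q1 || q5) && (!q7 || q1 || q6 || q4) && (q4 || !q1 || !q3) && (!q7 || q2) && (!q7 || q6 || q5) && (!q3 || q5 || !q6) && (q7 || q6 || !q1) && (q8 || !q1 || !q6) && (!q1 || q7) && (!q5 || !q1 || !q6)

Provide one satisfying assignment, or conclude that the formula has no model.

q1 ↦ false,  q2 ↦ true,  q3 ↦ false,  q4 ↦ true,  q5 ↦ true,  q6 ↦ true,  q7 ↦ true,  q8 ↦ true

Try q3 = false.
Unit clause (q6) forces q6 = true.
Unit clause (q5) forces q5 = true.
Unit clause (!q1) forces q1 = false.
Try q4 = true.
Unit clause (q8) forces q8 = true.
Try q7 = true.
Unit clause (q2) forces q2 = true.
All clauses are satisfied.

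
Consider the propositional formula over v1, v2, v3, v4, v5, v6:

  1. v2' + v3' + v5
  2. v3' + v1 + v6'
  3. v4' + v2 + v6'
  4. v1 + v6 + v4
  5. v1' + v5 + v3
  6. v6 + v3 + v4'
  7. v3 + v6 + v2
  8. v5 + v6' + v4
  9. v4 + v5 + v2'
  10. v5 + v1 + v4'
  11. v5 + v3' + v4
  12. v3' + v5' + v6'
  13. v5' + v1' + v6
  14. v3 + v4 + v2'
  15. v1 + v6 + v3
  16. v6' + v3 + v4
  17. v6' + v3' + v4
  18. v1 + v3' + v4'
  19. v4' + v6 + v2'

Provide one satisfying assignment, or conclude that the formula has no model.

v1=1, v2=0, v3=1, v4=1, v5=0, v6=0

Case v2 = 0:
Case v4 = 1:
(v6') alone gives v6 = 0.
(v3) alone gives v3 = 1.
(v1) alone gives v1 = 1.
(v5') alone gives v5 = 0.
All clauses are satisfied.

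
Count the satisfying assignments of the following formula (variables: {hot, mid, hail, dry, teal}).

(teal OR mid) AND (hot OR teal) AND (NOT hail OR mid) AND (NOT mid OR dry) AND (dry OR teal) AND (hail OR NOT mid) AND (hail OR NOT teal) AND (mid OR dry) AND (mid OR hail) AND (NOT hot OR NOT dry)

1

There are 2^5 = 32 truth assignments over (hot, mid, hail, dry, teal).
Split on dry. With dry = true, the clauses containing dry are satisfied and NOT dry drops from the rest; 1 of the 2^4 = 16 assignments to the other variables satisfy what remains.
With dry = false, by the same count on the reduced clause set, 0 assignments work.
(One model: hot=F, mid=T, hail=T, dry=T, teal=T.)
Total: 1 + 0 = 1.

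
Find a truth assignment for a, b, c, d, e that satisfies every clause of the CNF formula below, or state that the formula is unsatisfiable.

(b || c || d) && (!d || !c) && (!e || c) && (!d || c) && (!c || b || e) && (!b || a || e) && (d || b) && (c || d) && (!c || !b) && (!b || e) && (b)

UNSATISFIABLE

(b) alone gives b = true.
(!c) alone gives c = false.
(!e) alone gives e = false.
But (e) is also a unit clause — contradiction.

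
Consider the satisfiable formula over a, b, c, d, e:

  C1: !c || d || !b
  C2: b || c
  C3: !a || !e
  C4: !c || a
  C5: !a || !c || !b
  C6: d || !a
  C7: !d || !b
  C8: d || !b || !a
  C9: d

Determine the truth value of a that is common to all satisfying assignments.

True

Suppose a = false.
The clause (!c) is unit, so c = false.
The clause (b) is unit, so b = true.
The clause (!d) is unit, so d = false.
Now (d) is unsatisfied and unit — conflict.
So every satisfying assignment has a = True.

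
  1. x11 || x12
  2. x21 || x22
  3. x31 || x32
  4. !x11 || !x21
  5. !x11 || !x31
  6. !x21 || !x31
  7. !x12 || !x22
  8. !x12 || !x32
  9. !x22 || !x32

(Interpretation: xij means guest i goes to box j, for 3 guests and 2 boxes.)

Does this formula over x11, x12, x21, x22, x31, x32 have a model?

Try x11 = true.
(!x21) alone gives x21 = false.
(x22) alone gives x22 = true.
(!x31) alone gives x31 = false.
(x32) alone gives x32 = true.
But (!x32) is also a unit clause — contradiction.
So x11 must be the other value — set x11 = false.
(x12) alone gives x12 = true.
(!x22) alone gives x22 = false.
(x21) alone gives x21 = true.
(!x31) alone gives x31 = false.
(x32) alone gives x32 = true.
But (!x32) is also a unit clause — contradiction.
Both values of x11 lead to a conflict.
No assignment satisfies every clause.

No, unsatisfiable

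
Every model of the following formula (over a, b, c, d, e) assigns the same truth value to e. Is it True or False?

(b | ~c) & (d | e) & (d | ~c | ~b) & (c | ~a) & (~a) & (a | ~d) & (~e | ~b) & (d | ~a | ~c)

True

Suppose e = 0.
Unit clause (d) forces d = 1.
Unit clause (~a) forces a = 0.
That conflicts with the unit clause (a).
So every satisfying assignment has e = True.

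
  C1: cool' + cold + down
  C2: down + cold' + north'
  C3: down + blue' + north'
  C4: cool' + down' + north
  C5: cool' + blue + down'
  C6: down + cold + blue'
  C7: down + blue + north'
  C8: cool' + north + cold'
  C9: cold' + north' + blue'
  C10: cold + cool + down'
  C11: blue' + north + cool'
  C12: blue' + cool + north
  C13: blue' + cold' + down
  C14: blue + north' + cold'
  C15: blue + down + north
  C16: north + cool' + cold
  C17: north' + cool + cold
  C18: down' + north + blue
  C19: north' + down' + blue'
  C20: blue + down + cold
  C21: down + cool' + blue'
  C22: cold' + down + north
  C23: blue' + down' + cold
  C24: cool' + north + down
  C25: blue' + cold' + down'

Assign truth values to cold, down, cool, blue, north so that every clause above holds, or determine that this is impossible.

Suppose cool = 0.
Suppose cold = 1.
Suppose down = 1.
The clause (blue') is unit, so blue = 0.
The clause (north') is unit, so north = 0.
Now (north) is unsatisfied and unit — conflict.
Backtrack on down: now try down = 0.
The clause (north') is unit, so north = 0.
Now (north) is unsatisfied and unit — conflict.
Both values of down lead to a conflict.
Backtrack on cold: now try cold = 0.
The clause (down') is unit, so down = 0.
The clause (blue') is unit, so blue = 0.
Now (blue) is unsatisfied and unit — conflict.
Both values of cold lead to a conflict.
Backtrack on cool: now try cool = 1.
Suppose cold = 1.
The clause (north) is unit, so north = 1.
The clause (down) is unit, so down = 1.
The clause (blue) is unit, so blue = 1.
Now (blue') is unsatisfied and unit — conflict.
Backtrack on cold: now try cold = 0.
The clause (down) is unit, so down = 1.
The clause (north) is unit, so north = 1.
The clause (blue) is unit, so blue = 1.
Now (blue') is unsatisfied and unit — conflict.
Both values of cold lead to a conflict.
Both values of cool lead to a conflict.

UNSATISFIABLE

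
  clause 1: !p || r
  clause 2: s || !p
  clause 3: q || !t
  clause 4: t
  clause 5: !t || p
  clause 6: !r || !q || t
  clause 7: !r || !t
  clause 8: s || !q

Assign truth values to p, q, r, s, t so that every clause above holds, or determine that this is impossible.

UNSATISFIABLE

(t) alone gives t = true.
(q) alone gives q = true.
(p) alone gives p = true.
(r) alone gives r = true.
Now (!r) is unsatisfied and unit — conflict.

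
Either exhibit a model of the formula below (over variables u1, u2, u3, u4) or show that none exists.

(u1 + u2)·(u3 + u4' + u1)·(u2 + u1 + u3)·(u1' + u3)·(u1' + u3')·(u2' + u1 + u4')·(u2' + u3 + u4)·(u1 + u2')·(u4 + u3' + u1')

Try u1 = 1.
(u3) alone gives u3 = 1.
But (u3') is also a unit clause — contradiction.
Undo u1 and try u1 = 0.
(u2) alone gives u2 = 1.
But (u2') is also a unit clause — contradiction.
Both values of u1 lead to a conflict.

UNSATISFIABLE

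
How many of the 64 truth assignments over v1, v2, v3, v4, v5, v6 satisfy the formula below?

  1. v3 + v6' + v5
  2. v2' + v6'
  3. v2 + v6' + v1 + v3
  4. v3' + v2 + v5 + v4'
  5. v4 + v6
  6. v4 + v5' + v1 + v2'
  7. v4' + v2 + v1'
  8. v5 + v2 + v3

16

There are 2^6 = 64 truth assignments over (v1, v2, v3, v4, v5, v6).
Split on v2. With v2 = 1, the clauses containing v2 are satisfied and v2' drops from the rest; 8 of the 2^5 = 32 assignments to the other variables satisfy what remains.
With v2 = 0, by the same count on the reduced clause set, 8 assignments work.
Total: 8 + 8 = 16.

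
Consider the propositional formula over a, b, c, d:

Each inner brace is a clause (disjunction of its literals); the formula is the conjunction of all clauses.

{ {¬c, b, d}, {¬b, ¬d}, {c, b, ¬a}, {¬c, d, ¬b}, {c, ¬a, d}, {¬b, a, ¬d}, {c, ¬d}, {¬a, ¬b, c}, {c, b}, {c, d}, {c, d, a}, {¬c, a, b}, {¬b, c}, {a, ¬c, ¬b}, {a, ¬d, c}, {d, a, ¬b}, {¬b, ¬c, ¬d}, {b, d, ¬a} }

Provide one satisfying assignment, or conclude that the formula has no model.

Case b = False:
(c) alone gives c = True.
(d) alone gives d = True.
(a) alone gives a = True.
This assignment satisfies each clause.

a: True, b: False, c: True, d: True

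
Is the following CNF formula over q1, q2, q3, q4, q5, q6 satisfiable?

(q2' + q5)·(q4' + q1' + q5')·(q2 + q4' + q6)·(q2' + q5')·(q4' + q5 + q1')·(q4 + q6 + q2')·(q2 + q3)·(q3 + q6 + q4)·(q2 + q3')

No, unsatisfiable

Try q2 = 0.
(q3) alone gives q3 = 1.
But (q3') is also a unit clause — contradiction.
So q2 must be the other value — set q2 = 1.
(q5) alone gives q5 = 1.
But (q5') is also a unit clause — contradiction.
Either choice for q2 ends in contradiction.
No assignment satisfies every clause.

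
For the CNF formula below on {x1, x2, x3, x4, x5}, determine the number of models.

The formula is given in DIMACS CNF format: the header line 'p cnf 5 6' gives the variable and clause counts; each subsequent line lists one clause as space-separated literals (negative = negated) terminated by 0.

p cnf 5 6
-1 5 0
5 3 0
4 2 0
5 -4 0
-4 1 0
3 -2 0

There are 2^5 = 32 truth assignments over (x1, x2, x3, x4, x5).
Split on x4. With x4 = True, the clauses containing x4 are satisfied and ¬x4 drops from the rest; 3 of the 2^4 = 16 assignments to the other variables satisfy what remains.
With x4 = False, by the same count on the reduced clause set, 3 assignments work.
(One model: x1=F, x2=T, x3=T, x4=F, x5=F.)
Total: 3 + 3 = 6.

6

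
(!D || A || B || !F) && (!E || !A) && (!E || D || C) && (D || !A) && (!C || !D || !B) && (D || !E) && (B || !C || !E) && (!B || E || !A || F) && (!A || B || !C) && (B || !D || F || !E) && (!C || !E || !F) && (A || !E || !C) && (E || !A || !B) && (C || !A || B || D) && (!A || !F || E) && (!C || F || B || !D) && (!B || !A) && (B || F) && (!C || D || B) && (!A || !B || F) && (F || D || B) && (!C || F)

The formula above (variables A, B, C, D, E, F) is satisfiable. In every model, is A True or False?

Suppose A = true.
The clause (!E) is unit, so E = false.
The clause (D) is unit, so D = true.
The clause (!B) is unit, so B = false.
The clause (!C) is unit, so C = false.
The clause (!F) is unit, so F = false.
But (F) is also a unit clause — contradiction.
So every satisfying assignment has A = False.

False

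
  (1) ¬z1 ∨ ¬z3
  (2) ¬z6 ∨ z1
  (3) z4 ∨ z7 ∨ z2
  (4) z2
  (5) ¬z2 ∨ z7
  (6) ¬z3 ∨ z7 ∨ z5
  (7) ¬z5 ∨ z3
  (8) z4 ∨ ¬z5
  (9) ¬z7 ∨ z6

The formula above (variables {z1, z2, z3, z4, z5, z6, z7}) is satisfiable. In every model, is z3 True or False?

Suppose z3 = True.
From the singleton clause (¬z1), z1 = False.
From the singleton clause (¬z6), z6 = False.
From the singleton clause (z2), z2 = True.
From the singleton clause (z7), z7 = True.
That conflicts with the unit clause (¬z7).
So every satisfying assignment has z3 = False.

False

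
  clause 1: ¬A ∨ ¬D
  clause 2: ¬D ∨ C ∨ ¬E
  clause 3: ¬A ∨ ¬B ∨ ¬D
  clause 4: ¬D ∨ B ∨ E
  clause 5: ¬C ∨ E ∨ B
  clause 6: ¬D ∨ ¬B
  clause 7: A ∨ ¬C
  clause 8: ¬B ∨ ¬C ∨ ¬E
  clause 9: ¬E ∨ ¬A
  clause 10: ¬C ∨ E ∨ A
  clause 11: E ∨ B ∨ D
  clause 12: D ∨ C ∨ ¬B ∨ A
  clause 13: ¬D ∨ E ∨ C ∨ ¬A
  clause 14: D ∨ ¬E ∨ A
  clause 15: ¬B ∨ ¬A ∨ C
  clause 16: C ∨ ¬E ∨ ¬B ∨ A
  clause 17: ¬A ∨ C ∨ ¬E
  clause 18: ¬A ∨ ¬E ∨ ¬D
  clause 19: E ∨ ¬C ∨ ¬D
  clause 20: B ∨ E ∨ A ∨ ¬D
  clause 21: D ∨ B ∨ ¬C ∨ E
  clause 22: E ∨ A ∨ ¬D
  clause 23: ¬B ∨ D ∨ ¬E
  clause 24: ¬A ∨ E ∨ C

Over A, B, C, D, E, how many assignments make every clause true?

1

There are 2^5 = 32 truth assignments over (A, B, C, D, E).
Split on C. With C = True, the clauses containing C are satisfied and ¬C drops from the rest; 1 of the 2^4 = 16 assignments to the other variables satisfy what remains.
With C = False, by the same count on the reduced clause set, 0 assignments work.
(One model: A=T, B=T, C=T, D=F, E=F.)
Total: 1 + 0 = 1.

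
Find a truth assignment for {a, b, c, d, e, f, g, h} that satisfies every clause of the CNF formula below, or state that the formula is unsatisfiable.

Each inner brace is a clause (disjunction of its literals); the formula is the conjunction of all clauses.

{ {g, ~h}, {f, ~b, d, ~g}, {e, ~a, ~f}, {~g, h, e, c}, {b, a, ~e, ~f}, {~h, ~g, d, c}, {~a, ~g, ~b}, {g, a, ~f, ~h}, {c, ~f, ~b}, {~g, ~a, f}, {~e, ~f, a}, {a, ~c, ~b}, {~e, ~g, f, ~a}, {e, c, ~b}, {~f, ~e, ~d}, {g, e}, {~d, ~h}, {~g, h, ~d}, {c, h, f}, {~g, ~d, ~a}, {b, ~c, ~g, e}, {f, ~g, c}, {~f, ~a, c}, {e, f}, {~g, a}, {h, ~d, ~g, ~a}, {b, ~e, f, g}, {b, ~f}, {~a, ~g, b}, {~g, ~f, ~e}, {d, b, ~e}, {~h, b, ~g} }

Case g = 0:
(~h) alone gives h = 0.
(e) alone gives e = 1.
Case f = 0:
(c) alone gives c = 1.
(b) alone gives b = 1.
(a) alone gives a = 1.
All clauses hold; d can take either value.

a: 1,  b: 1,  c: 1,  d: 0,  e: 1,  f: 0,  g: 0,  h: 0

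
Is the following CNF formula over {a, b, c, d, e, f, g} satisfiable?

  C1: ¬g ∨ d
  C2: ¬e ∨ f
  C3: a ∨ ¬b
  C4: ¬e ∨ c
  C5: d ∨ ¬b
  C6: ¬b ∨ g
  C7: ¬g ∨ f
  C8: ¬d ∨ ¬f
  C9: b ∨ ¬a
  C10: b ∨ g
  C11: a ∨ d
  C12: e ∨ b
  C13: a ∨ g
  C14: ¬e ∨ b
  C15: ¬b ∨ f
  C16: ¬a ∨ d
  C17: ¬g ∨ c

Suppose g = False.
(¬b) alone gives b = False.
Now (b) is unsatisfied and unit — conflict.
Undo g and try g = True.
(d) alone gives d = True.
(f) alone gives f = True.
Now (¬f) is unsatisfied and unit — conflict.
Either choice for g ends in contradiction.
No assignment satisfies every clause.

No, unsatisfiable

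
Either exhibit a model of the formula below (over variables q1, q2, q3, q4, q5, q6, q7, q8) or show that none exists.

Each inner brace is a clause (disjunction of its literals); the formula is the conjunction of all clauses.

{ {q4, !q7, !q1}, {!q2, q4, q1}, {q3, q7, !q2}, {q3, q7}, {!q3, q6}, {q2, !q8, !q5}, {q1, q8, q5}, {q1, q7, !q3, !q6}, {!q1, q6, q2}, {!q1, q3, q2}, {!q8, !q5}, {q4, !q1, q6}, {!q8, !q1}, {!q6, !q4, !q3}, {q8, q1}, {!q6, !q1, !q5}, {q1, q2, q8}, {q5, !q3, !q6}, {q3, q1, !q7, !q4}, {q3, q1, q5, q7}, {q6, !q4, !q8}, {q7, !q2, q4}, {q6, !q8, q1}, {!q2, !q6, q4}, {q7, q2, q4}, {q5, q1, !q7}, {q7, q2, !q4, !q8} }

Suppose q3 = false.
(q7) alone gives q7 = true.
Suppose q4 = true.
(q1) alone gives q1 = true.
(q2) alone gives q2 = true.
(!q8) alone gives q8 = false.
Suppose q6 = false.
All clauses hold; q5 can take either value.

q1=true, q2=true, q3=false, q4=true, q5=false, q6=false, q7=true, q8=false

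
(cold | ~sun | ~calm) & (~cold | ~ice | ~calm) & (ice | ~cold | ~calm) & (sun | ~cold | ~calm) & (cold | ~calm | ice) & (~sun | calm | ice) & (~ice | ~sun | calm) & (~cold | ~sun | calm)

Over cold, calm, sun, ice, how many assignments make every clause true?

5

There are 2^4 = 16 truth assignments over (cold, calm, sun, ice).
Check each against the 8 clauses (columns in the order cold, calm, sun, ice):
  F F F F  ✓ satisfies all
  F F F T  ✓ satisfies all
  F F T F  ✗ fails (~sun | calm | ice)
  F F T T  ✗ fails (~ice | ~sun | calm)
  F T F F  ✗ fails (cold | ~calm | ice)
  F T F T  ✓ satisfies all
  F T T F  ✗ fails (cold | ~sun | ~calm)
  F T T T  ✗ fails (cold | ~sun | ~calm)
  T F F F  ✓ satisfies all
  T F F T  ✓ satisfies all
  T F T F  ✗ fails (~sun | calm | ice)
  T F T T  ✗ fails (~ice | ~sun | calm)
  T T F F  ✗ fails (ice | ~cold | ~calm)
  T T F T  ✗ fails (~cold | ~ice | ~calm)
  T T T F  ✗ fails (ice | ~cold | ~calm)
  T T T T  ✗ fails (~cold | ~ice | ~calm)
5 of the 16 rows are models.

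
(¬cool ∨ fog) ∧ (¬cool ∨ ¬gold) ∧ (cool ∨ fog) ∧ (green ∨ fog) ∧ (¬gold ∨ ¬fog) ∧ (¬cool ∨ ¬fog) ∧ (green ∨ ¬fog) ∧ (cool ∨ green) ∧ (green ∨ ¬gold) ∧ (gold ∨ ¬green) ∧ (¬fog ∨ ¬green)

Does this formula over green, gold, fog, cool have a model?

Case cool = False:
From the singleton clause (fog), fog = True.
From the singleton clause (¬gold), gold = False.
From the singleton clause (green), green = True.
But (¬green) is also a unit clause — contradiction.
So cool must be the other value — set cool = True.
From the singleton clause (fog), fog = True.
But (¬fog) is also a unit clause — contradiction.
Both values of cool lead to a conflict.
No assignment satisfies every clause.

No, unsatisfiable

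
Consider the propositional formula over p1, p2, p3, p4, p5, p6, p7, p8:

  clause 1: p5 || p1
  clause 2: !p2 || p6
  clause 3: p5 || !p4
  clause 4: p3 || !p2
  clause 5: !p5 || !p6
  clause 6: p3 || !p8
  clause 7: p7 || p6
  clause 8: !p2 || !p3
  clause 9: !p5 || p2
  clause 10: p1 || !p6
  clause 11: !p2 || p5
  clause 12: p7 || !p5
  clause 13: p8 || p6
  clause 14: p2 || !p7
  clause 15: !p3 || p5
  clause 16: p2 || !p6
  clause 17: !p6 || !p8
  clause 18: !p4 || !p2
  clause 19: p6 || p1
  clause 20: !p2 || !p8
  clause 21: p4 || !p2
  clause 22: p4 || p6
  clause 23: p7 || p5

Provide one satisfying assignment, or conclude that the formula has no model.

Branch on p5: set p5 = true.
(!p6) alone gives p6 = false.
(!p2) alone gives p2 = false.
That conflicts with the unit clause (p2).
That branch fails; take p5 = false instead.
(p1) alone gives p1 = true.
(!p4) alone gives p4 = false.
(!p2) alone gives p2 = false.
(!p7) alone gives p7 = false.
That conflicts with the unit clause (p7).
Either choice for p5 ends in contradiction.

UNSATISFIABLE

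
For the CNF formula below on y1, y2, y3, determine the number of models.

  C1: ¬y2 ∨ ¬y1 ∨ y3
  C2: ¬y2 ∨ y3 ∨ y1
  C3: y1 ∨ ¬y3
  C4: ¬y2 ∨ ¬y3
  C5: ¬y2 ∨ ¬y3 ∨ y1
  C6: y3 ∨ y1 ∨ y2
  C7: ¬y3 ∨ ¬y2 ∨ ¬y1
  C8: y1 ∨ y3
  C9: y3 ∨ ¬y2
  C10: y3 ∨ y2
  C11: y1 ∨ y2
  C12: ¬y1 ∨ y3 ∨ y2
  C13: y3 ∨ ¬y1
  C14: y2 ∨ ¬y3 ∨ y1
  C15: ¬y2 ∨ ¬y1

1

There are 2^3 = 8 truth assignments over (y1, y2, y3).
Check each against the 15 clauses (columns in the order y1, y2, y3):
  F F F  ✗ fails (y3 ∨ y1 ∨ y2)
  F F T  ✗ fails (y1 ∨ ¬y3)
  F T F  ✗ fails (¬y2 ∨ y3 ∨ y1)
  F T T  ✗ fails (y1 ∨ ¬y3)
  T F F  ✗ fails (y3 ∨ y2)
  T F T  ✓ satisfies all
  T T F  ✗ fails (¬y2 ∨ ¬y1 ∨ y3)
  T T T  ✗ fails (¬y2 ∨ ¬y3)
1 of the 8 rows is a model.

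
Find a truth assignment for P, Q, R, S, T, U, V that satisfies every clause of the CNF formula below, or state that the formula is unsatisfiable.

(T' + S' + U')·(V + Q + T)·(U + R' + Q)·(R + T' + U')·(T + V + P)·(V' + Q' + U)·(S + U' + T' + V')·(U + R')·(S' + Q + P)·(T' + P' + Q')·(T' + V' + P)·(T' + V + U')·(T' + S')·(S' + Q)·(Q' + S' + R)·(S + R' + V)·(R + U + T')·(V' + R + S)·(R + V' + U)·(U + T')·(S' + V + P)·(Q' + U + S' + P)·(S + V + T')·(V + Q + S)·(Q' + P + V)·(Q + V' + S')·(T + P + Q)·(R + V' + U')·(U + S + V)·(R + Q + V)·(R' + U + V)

Case U = 1:
Case T = 0:
Case V = 1:
Unit clause (R) forces R = 1.
Case S = 0:
Case P = 1:
No clause remains; Q is free.

P=1,  Q=0,  R=1,  S=0,  T=0,  U=1,  V=1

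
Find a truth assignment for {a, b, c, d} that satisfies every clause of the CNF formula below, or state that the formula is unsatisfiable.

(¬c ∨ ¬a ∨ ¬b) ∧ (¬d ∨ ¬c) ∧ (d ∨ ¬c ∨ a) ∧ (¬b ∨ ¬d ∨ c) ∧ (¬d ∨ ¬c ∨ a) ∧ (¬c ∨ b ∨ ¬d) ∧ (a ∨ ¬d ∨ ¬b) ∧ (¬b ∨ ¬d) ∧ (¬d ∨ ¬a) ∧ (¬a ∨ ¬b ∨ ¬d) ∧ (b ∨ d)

a ↦ False,  b ↦ False,  c ↦ False,  d ↦ True

Try d = True.
The clause (¬c) is unit, so c = False.
The clause (¬b) is unit, so b = False.
The clause (¬a) is unit, so a = False.
All clauses are satisfied.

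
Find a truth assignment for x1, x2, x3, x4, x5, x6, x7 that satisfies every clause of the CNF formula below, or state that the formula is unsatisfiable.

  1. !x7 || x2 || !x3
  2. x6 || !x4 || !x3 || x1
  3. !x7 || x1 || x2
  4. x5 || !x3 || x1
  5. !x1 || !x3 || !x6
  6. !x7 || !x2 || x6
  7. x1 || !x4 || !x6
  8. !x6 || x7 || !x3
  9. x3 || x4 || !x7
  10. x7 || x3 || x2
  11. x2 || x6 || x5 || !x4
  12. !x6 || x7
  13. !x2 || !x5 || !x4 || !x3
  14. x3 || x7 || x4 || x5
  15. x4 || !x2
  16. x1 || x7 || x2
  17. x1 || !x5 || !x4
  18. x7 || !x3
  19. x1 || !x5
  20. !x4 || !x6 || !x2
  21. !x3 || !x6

x1=false, x2=true, x3=false, x4=true, x5=false, x6=false, x7=false

Branch on x6: set x6 = false.
Branch on x7: set x7 = false.
(!x3) alone gives x3 = false.
(x2) alone gives x2 = true.
(x4) alone gives x4 = true.
Branch on x1: set x1 = false.
(!x5) alone gives x5 = false.
All clauses are satisfied.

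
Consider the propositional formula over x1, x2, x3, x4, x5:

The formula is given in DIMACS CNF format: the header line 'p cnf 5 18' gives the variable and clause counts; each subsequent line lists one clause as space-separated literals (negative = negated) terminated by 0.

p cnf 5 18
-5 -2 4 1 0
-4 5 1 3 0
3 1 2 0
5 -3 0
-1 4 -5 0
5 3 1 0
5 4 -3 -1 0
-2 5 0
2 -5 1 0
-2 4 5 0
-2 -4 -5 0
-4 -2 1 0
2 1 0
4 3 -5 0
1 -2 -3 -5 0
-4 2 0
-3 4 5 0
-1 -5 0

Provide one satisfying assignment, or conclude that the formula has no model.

Try x5 = False.
The clause (¬x3) is unit, so x3 = False.
The clause (x1) is unit, so x1 = True.
The clause (¬x2) is unit, so x2 = False.
The clause (¬x4) is unit, so x4 = False.
Every clause now holds.

x1 ↦ True, x2 ↦ False, x3 ↦ False, x4 ↦ False, x5 ↦ False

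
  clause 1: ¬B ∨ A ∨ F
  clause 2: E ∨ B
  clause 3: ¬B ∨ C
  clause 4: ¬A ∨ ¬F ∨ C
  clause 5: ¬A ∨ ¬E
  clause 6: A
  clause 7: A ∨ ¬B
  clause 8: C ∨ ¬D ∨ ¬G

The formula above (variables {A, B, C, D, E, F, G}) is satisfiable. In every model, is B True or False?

True

Suppose B = False.
Unit clause (E) forces E = True.
Unit clause (¬A) forces A = False.
That conflicts with the unit clause (A).
So every satisfying assignment has B = True.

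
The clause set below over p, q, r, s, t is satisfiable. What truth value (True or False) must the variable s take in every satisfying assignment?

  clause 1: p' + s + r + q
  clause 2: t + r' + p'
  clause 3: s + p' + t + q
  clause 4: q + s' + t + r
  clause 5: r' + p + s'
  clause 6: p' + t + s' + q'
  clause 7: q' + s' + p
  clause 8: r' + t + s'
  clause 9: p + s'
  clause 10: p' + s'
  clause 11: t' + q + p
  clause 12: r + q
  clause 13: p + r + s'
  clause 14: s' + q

Suppose s = 1.
Unit clause (p) forces p = 1.
But (p') is also a unit clause — contradiction.
So every satisfying assignment has s = False.

False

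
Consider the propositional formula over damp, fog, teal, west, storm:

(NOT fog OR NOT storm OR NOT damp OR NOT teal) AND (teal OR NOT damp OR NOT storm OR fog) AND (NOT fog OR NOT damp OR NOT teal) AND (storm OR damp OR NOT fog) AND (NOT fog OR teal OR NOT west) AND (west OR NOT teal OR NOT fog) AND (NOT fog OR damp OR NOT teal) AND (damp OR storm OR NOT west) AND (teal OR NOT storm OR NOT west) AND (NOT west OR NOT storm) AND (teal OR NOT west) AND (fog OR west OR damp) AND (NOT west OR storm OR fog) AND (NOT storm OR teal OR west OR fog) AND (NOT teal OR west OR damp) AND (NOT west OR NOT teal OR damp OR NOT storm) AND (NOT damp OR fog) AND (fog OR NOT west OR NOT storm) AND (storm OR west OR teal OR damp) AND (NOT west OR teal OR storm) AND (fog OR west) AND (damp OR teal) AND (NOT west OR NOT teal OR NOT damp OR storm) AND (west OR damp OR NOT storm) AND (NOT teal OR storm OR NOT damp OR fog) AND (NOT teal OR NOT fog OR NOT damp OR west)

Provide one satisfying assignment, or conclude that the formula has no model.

damp=true,  fog=true,  teal=false,  west=false,  storm=false

Try west = false.
(fog) alone gives fog = true.
(NOT teal) alone gives teal = false.
(damp) alone gives damp = true.
Every clause is now satisfied; storm is unconstrained.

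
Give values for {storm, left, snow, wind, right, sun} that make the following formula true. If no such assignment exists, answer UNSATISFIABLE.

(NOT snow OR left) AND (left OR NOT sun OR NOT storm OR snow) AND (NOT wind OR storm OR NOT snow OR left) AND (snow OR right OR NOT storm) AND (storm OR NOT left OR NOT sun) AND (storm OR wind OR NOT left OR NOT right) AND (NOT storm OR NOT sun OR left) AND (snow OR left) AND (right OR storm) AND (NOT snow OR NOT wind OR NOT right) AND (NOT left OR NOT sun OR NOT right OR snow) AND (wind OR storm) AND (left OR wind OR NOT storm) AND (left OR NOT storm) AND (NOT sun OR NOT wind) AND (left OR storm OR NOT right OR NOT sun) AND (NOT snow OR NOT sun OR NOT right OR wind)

storm ↦ true, left ↦ true, snow ↦ true, wind ↦ true, right ↦ false, sun ↦ false

Suppose snow = true.
Unit clause (left) forces left = true.
Suppose storm = true.
Suppose wind = true.
Unit clause (NOT right) forces right = false.
Unit clause (NOT sun) forces sun = false.
All clauses are satisfied.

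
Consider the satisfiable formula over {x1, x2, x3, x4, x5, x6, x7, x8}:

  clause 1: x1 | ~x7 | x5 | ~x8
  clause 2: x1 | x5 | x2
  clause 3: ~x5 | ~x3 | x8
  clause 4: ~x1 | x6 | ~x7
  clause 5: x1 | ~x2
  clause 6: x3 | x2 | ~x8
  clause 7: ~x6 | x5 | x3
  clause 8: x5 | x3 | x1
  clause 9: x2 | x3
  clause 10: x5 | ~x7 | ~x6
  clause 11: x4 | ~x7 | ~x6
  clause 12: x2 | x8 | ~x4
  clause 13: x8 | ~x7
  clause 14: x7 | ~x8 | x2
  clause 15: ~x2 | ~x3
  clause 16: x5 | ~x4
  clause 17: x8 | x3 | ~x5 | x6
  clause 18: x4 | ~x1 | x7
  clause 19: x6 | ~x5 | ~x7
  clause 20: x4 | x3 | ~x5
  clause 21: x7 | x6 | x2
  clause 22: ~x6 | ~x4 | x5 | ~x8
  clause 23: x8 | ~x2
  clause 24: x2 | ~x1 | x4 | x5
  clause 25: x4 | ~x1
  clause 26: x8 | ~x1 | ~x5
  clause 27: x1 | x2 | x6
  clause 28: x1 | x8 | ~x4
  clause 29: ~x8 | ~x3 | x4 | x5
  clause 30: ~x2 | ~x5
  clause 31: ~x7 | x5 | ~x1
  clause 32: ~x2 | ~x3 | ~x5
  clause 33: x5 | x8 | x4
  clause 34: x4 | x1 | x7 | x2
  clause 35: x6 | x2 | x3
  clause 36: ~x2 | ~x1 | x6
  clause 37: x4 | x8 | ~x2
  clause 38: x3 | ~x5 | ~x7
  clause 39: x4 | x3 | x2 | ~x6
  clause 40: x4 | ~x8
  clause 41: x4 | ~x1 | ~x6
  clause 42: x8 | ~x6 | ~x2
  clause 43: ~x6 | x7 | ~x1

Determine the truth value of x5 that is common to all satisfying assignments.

True

Suppose x5 = 0.
Unit clause (~x4) forces x4 = 0.
Unit clause (~x1) forces x1 = 0.
Unit clause (x2) forces x2 = 1.
Now (~x2) is unsatisfied and unit — conflict.
So every satisfying assignment has x5 = True.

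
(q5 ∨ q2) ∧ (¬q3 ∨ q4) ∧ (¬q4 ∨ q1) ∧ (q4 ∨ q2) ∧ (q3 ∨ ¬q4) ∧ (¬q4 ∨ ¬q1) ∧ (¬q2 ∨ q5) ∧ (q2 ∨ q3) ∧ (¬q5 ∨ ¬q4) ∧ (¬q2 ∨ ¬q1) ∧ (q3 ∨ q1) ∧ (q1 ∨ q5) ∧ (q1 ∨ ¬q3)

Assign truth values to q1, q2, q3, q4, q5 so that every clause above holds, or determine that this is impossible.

Branch on q5: set q5 = True.
From the singleton clause (¬q4), q4 = False.
From the singleton clause (¬q3), q3 = False.
From the singleton clause (q2), q2 = True.
From the singleton clause (¬q1), q1 = False.
Now (q1) is unsatisfied and unit — conflict.
Backtrack on q5: now try q5 = False.
From the singleton clause (q2), q2 = True.
Now (¬q2) is unsatisfied and unit — conflict.
Neither q5 = True nor q5 = False works.

UNSATISFIABLE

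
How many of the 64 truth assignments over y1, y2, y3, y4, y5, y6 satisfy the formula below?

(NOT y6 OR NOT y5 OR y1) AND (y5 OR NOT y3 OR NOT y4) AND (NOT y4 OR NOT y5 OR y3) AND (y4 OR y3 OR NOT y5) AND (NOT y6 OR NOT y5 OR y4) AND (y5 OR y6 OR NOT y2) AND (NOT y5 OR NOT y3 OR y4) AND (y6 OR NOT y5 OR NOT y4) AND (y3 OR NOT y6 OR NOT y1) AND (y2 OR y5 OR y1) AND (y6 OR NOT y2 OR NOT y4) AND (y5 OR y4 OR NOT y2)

7

There are 2^6 = 64 truth assignments over (y1, y2, y3, y4, y5, y6).
Split on y1. With y1 = true, the clauses containing y1 are satisfied and NOT y1 drops from the rest; 6 of the 2^5 = 32 assignments to the other variables satisfy what remains.
With y1 = false, by the same count on the reduced clause set, 1 assignment works.
(One model: y1=F, y2=T, y3=F, y4=T, y5=F, y6=T.)
Total: 6 + 1 = 7.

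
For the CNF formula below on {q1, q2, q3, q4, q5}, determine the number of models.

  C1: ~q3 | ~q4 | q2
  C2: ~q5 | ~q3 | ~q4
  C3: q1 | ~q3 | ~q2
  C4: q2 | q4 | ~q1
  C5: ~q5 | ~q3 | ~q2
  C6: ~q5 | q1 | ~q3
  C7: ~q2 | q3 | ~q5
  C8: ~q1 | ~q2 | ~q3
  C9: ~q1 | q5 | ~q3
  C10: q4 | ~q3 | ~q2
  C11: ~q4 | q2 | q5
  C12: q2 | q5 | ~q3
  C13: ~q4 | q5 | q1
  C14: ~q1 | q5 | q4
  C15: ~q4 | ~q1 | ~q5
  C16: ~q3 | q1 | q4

There are 2^5 = 32 truth assignments over (q1, q2, q3, q4, q5).
Split on q1. With q1 = 1, the clauses containing q1 are satisfied and ~q1 drops from the rest; 1 of the 2^4 = 16 assignments to the other variables satisfy what remains.
With q1 = 0, by the same count on the reduced clause set, 4 assignments work.
(One model: q1=F, q2=F, q3=F, q4=F, q5=F.)
Total: 1 + 4 = 5.

5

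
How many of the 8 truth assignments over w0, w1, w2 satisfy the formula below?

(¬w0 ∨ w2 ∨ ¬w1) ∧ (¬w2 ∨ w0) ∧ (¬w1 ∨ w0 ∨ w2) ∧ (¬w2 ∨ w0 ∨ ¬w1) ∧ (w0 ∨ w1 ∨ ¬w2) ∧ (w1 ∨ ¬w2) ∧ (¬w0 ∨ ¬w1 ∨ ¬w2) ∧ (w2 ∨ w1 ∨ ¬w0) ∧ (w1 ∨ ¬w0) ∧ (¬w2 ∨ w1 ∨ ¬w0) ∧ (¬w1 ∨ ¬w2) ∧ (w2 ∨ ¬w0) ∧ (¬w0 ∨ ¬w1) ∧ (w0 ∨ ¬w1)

There are 2^3 = 8 truth assignments over (w0, w1, w2).
Check each against the 14 clauses (columns in the order w0, w1, w2):
  F F F  ✓ satisfies all
  F F T  ✗ fails (¬w2 ∨ w0)
  F T F  ✗ fails (¬w1 ∨ w0 ∨ w2)
  F T T  ✗ fails (¬w2 ∨ w0)
  T F F  ✗ fails (w2 ∨ w1 ∨ ¬w0)
  T F T  ✗ fails (w1 ∨ ¬w2)
  T T F  ✗ fails (¬w0 ∨ w2 ∨ ¬w1)
  T T T  ✗ fails (¬w0 ∨ ¬w1 ∨ ¬w2)
1 of the 8 rows is a model.

1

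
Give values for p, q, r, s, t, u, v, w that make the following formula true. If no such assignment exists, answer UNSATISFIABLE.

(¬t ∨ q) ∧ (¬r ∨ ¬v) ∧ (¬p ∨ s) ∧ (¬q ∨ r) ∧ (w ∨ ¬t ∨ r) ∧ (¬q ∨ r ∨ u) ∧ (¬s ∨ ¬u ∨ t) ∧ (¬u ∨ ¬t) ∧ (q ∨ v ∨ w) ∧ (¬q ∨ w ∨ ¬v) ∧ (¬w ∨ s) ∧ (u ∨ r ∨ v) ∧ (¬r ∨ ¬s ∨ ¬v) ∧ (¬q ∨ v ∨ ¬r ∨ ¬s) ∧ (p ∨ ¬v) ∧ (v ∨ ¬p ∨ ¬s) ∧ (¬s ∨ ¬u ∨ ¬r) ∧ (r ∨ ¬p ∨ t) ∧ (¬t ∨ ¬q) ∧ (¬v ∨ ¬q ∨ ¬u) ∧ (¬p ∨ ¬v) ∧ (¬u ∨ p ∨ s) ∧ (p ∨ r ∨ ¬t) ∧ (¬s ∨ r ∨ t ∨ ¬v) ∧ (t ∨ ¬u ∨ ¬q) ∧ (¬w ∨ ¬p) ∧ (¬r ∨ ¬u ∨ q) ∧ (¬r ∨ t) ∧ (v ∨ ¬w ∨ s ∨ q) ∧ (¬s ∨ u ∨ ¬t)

Case t = False:
Unit clause (¬r) forces r = False.
Unit clause (¬q) forces q = False.
Unit clause (¬p) forces p = False.
Unit clause (¬v) forces v = False.
Unit clause (w) forces w = True.
Unit clause (s) forces s = True.
Unit clause (¬u) forces u = False.
But (u) is also a unit clause — contradiction.
That branch fails; take t = True instead.
Unit clause (q) forces q = True.
But (¬q) is also a unit clause — contradiction.
Both values of t lead to a conflict.

UNSATISFIABLE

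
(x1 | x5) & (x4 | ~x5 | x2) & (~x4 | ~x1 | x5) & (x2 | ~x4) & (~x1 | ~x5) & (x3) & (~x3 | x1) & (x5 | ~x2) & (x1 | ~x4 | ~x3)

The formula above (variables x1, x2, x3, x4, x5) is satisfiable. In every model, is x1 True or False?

True

Suppose x1 = 0.
(x5) alone gives x5 = 1.
(x3) alone gives x3 = 1.
But (~x3) is also a unit clause — contradiction.
So every satisfying assignment has x1 = True.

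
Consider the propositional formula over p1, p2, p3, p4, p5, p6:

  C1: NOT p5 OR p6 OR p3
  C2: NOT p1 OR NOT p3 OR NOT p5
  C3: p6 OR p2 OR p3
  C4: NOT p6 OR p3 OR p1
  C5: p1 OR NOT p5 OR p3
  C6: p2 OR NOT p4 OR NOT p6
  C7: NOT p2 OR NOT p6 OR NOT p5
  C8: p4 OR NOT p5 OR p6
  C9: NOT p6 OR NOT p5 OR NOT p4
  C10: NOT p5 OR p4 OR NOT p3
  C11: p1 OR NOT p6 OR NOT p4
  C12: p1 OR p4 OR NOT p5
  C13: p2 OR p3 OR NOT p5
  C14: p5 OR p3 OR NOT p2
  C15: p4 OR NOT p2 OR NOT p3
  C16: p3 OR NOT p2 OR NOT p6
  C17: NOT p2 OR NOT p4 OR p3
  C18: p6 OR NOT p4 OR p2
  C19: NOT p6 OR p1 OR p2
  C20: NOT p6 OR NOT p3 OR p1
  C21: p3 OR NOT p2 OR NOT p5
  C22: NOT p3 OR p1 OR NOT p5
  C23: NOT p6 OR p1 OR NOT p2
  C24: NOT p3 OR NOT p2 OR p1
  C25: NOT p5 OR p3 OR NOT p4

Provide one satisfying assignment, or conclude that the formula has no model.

Suppose p5 = false.
Suppose p3 = true.
Suppose p4 = false.
(NOT p2) alone gives p2 = false.
Suppose p6 = true.
(p1) alone gives p1 = true.
All clauses are satisfied.

p1 ↦ true, p2 ↦ false, p3 ↦ true, p4 ↦ false, p5 ↦ false, p6 ↦ true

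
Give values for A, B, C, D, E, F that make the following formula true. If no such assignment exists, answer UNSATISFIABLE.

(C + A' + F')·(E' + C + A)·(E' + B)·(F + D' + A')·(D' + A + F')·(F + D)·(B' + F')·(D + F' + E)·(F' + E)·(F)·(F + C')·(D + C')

UNSATISFIABLE

From the singleton clause (F), F = 1.
From the singleton clause (B'), B = 0.
From the singleton clause (E'), E = 0.
Now (E) is unsatisfied and unit — conflict.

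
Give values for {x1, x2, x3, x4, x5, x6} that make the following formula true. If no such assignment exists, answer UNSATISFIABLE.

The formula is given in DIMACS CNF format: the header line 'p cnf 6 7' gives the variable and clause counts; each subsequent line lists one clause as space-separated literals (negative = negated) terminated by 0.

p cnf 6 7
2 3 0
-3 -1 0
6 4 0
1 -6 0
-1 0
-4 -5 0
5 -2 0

x1 ↦ False; x2 ↦ False; x3 ↦ True; x4 ↦ True; x5 ↦ False; x6 ↦ False

(¬x1) alone gives x1 = False.
(¬x6) alone gives x6 = False.
(x4) alone gives x4 = True.
(¬x5) alone gives x5 = False.
(¬x2) alone gives x2 = False.
(x3) alone gives x3 = True.
All clauses are satisfied.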